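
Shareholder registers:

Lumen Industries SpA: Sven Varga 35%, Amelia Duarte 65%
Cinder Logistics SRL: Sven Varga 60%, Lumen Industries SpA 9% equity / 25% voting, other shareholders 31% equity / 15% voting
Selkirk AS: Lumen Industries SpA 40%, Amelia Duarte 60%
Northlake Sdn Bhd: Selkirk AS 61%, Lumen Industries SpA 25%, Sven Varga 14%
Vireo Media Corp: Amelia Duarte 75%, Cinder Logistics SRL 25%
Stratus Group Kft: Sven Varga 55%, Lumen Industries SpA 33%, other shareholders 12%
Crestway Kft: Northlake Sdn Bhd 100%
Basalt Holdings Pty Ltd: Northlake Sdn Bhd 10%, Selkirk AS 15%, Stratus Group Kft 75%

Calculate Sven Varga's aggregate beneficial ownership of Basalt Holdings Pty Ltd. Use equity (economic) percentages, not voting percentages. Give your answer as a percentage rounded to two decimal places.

Sven reaches Basalt along 6 paths.
Via Lumen → Selkirk → Northlake: 35% × 40% × 61% × 10% = 0.854%.
Via Lumen → Northlake: 35% × 25% × 10% = 0.875%.
Via Northlake: 14% × 10% = 1.4%.
Via Lumen → Selkirk: 35% × 40% × 15% = 2.1%.
Via Stratus: 55% × 75% = 41.25%.
Via Lumen → Stratus: 35% × 33% × 75% = 8.6625%.
Total: 0.854% + 0.875% + 1.4% + 2.1% + 41.25% + 8.6625% = 55.1415%.
Rounded: 55.14%.

55.14%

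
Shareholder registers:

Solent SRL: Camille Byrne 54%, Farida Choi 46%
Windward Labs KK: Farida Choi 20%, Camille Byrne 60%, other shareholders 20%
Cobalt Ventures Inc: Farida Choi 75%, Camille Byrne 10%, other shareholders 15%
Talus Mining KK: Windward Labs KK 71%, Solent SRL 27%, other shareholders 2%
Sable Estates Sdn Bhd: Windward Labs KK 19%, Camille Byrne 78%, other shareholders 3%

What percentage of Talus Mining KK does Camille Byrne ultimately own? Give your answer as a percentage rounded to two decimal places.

57.18%

Camille reaches Talus along 2 paths.
Via Windward: 60% × 71% = 42.6%.
Via Solent: 54% × 27% = 14.58%.
Total: 42.6% + 14.58% = 57.18%.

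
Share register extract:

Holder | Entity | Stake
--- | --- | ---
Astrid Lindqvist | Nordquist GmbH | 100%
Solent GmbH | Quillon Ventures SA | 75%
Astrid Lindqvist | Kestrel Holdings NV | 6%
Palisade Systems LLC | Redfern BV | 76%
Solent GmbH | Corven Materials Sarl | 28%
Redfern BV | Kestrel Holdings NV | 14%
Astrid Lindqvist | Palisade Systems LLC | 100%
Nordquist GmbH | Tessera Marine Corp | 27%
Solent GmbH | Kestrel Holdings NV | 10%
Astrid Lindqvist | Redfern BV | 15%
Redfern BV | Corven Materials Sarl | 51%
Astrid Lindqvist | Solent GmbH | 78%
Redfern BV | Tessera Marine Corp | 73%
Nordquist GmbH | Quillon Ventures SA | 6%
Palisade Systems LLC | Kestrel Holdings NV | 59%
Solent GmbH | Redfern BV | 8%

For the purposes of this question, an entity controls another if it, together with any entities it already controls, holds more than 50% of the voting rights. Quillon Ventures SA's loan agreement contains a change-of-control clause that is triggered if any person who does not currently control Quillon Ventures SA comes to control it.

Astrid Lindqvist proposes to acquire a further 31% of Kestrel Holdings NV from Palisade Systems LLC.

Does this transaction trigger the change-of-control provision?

The purchase adds only to Astrid's holdings (Palisade's stake shrinks), so Astrid is the only person who could newly come to control Quillon.
Astrid holds 100% of Nordquist, so Astrid controls Nordquist.
Astrid holds 78% of Solent, so Astrid controls Solent.
Solent and Nordquist together hold 75% + 6% = 81% of Quillon, so Astrid controls Quillon.
So Astrid already controls Quillon before the transaction.
After the purchase, Astrid's direct stake in Kestrel rises to 6% + 31% = 37%, and Palisade's stake falls to 28%.
Astrid controlled Quillon already, so this is not a new person acquiring control; every other person's position is unchanged or reduced.
No new person acquires control, so the clause is not triggered.

No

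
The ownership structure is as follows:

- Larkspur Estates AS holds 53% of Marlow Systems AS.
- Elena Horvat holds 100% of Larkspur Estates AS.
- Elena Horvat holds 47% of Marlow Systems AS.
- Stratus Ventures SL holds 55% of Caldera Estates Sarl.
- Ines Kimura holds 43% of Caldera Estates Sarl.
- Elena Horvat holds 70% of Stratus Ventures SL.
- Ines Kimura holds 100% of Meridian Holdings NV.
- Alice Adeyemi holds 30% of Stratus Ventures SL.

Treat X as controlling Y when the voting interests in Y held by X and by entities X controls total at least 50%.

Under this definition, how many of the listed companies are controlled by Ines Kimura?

Ines holds 100% of Meridian, so Ines controls Meridian.
No other company's threshold is met.
Ines controls 1 company.

1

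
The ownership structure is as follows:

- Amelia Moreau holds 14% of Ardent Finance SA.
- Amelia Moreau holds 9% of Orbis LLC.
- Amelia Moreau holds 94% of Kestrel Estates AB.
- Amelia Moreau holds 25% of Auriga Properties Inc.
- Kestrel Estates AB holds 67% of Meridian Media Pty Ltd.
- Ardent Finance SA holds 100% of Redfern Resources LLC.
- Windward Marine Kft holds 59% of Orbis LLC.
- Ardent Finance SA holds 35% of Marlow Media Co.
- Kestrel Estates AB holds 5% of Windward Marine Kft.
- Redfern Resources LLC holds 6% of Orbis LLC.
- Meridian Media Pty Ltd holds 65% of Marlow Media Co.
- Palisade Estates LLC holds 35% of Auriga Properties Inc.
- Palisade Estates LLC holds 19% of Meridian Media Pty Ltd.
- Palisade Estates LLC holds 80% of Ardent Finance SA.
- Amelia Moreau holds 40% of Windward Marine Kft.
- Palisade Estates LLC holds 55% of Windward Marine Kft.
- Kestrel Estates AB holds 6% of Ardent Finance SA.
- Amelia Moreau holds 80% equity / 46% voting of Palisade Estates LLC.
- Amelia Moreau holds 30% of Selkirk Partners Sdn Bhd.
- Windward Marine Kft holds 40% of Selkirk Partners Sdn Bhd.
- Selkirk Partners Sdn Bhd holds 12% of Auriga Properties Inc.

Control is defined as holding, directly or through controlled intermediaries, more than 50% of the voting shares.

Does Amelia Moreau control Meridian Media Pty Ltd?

Amelia holds 94% of Kestrel, so Amelia controls Kestrel.
Kestrel holds 67% of Meridian, so Amelia controls Meridian.

Yes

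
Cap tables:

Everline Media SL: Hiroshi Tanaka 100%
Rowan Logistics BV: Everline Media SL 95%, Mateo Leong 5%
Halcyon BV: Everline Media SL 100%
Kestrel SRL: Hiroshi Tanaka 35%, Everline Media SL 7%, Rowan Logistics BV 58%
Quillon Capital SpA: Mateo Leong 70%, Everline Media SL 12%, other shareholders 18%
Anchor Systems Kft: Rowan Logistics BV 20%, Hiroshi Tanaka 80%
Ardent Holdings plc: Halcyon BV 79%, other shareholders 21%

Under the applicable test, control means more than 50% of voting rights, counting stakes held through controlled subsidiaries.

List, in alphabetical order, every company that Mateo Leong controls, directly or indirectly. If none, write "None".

Quillon Capital SpA

Mateo holds 70% of Quillon, so Mateo controls Quillon.
No other company's threshold is met.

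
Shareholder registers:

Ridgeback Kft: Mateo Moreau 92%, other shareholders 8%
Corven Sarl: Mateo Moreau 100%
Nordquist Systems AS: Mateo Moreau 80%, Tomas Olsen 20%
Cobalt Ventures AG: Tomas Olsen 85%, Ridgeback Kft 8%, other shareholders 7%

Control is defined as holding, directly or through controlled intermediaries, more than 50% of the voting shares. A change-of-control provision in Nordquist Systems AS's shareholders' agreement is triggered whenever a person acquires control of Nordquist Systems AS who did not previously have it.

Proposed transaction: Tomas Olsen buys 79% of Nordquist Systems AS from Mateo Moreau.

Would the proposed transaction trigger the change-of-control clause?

The purchase adds only to Tomas's holdings (Mateo's stake shrinks), so Tomas is the only person who could newly come to control Nordquist.
Tomas holds 85% of Cobalt, so Tomas controls Cobalt.
In Nordquist, Tomas's side holds only 20%, not > 50%.
So before the transaction, Tomas does not control Nordquist.
After the purchase, Tomas's direct stake in Nordquist rises to 20% + 79% = 99%, and Mateo's stake falls to 1%.
Tomas holds 99% of Nordquist, so Tomas controls Nordquist.
Tomas did not control Nordquist before and does after, so the clause is triggered.

Yes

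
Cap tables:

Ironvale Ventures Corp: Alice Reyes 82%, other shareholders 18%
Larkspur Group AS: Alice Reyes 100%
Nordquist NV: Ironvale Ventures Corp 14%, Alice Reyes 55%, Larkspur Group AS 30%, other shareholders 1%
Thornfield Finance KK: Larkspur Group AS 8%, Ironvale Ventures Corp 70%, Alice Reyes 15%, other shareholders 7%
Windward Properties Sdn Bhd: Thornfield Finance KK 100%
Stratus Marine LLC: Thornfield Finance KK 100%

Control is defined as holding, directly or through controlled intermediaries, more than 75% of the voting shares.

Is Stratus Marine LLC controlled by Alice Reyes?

Alice holds 82% of Ironvale, so Alice controls Ironvale.
Alice holds 100% of Larkspur, so Alice controls Larkspur.
Larkspur and Ironvale and Alice together hold 8% + 70% + 15% = 93% of Thornfield, so Alice controls Thornfield.
Thornfield holds 100% of Stratus, so Alice controls Stratus.

Yes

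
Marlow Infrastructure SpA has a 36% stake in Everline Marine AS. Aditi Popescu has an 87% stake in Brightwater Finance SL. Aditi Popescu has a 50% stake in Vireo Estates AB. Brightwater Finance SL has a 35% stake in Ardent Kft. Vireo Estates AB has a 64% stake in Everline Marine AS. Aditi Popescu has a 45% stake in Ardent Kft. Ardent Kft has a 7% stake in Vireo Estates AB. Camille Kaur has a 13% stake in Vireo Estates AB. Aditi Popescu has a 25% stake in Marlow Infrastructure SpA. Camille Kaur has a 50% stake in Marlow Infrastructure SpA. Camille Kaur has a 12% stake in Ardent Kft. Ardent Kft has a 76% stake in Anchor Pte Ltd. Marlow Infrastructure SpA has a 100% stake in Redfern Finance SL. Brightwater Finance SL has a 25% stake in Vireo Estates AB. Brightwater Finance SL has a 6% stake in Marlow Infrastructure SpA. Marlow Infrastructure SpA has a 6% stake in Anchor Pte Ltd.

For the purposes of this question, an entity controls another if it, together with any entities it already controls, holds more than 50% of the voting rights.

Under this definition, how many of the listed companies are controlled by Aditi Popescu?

Aditi holds 87% of Brightwater, so Aditi controls Brightwater.
Brightwater and Aditi together hold 35% + 45% = 80% of Ardent, so Aditi controls Ardent.
Ardent holds 76% of Anchor, so Aditi controls Anchor.
Aditi and Brightwater and Ardent together hold 50% + 25% + 7% = 82% of Vireo, so Aditi controls Vireo.
Vireo holds 64% of Everline, so Aditi controls Everline.
No other company's threshold is met.
Aditi controls 5 companies.

5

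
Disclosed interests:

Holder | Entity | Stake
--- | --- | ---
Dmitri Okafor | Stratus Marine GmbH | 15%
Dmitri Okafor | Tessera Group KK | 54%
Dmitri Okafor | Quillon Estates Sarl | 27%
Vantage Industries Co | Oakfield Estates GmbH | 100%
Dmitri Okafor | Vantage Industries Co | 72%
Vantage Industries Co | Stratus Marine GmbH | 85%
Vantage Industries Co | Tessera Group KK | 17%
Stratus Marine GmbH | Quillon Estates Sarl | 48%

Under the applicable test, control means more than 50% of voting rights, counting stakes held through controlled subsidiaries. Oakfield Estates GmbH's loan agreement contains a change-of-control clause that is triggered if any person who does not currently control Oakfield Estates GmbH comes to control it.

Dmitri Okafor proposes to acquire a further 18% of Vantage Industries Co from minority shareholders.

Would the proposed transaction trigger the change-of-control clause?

No

The purchase changes only Dmitri's holdings, so Dmitri is the only person who could newly come to control Oakfield.
Dmitri holds 72% of Vantage, so Dmitri controls Vantage.
Vantage holds 100% of Oakfield, so Dmitri controls Oakfield.
So Dmitri already controls Oakfield before the transaction.
After the purchase, Dmitri's direct stake in Vantage rises to 72% + 18% = 90%.
Dmitri controlled Oakfield already, so this is not a new person acquiring control; every other person's position is unchanged or reduced.
No new person acquires control, so the clause is not triggered.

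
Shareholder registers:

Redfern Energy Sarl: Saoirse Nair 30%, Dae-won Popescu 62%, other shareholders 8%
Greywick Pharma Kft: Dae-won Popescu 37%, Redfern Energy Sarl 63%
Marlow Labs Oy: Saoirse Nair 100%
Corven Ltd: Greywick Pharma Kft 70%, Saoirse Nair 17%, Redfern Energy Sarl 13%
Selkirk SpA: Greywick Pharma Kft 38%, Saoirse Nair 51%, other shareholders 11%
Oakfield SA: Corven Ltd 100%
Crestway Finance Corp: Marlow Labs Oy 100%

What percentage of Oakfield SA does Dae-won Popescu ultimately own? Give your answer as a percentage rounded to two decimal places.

Dae-won reaches Oakfield along 3 paths.
Via Greywick → Corven: 37% × 70% × 100% = 25.9%.
Via Redfern → Greywick → Corven: 62% × 63% × 70% × 100% = 27.342%.
Via Redfern → Corven: 62% × 13% × 100% = 8.06%.
Total: 25.9% + 27.342% + 8.06% = 61.302%.
Rounded: 61.30%.

61.30%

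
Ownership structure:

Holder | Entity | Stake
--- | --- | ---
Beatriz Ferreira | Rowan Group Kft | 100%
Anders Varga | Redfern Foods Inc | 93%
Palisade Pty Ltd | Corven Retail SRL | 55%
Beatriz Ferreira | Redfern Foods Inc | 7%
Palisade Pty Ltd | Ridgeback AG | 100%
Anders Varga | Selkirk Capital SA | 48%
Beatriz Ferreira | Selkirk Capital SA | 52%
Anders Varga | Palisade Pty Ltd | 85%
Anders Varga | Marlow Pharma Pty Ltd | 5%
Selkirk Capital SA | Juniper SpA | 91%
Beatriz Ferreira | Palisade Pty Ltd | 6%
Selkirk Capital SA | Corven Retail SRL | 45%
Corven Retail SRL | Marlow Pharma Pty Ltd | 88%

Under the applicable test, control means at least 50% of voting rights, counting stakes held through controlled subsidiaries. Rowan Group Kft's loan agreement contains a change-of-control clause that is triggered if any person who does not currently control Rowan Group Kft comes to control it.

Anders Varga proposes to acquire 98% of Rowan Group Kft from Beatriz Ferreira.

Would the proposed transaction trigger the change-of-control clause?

Yes

The purchase adds only to Anders's holdings (Beatriz's stake shrinks), so Anders is the only person who could newly come to control Rowan.
Anders holds 85% of Palisade, so Anders controls Palisade.
Anders holds 93% of Redfern, so Anders controls Redfern.
Palisade holds 55% of Corven, so Anders controls Corven.
Corven and Anders together hold 88% + 5% = 93% of Marlow, so Anders controls Marlow.
Palisade holds 100% of Ridgeback, so Anders controls Ridgeback.
Neither Anders nor any entity Anders controls holds any voting interest in Rowan.
So before the transaction, Anders does not control Rowan.
After the purchase, Anders holds 98% of Rowan directly, and Beatriz's stake falls to 2%.
Anders holds 98% of Rowan, so Anders controls Rowan.
Anders did not control Rowan before and does after, so the clause is triggered.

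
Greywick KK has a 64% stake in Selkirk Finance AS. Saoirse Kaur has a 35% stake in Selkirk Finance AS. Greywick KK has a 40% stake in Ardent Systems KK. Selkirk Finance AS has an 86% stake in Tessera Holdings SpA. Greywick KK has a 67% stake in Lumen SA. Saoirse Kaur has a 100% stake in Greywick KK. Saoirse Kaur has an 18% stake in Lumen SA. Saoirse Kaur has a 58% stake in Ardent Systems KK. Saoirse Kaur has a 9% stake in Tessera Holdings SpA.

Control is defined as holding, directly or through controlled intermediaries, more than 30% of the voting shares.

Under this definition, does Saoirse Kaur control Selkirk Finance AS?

Saoirse holds 100% of Greywick, so Saoirse controls Greywick.
Saoirse and Greywick together hold 35% + 64% = 99% of Selkirk, so Saoirse controls Selkirk.

Yes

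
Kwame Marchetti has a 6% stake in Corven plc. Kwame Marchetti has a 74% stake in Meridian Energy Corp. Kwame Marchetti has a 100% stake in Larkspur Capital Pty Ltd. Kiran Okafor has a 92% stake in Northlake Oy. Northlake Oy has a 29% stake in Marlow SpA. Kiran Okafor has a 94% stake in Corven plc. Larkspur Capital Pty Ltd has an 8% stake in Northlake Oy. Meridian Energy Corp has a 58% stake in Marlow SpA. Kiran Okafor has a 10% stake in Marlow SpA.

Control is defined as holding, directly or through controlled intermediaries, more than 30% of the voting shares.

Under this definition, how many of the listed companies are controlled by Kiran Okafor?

3

Kiran holds 94% of Corven, so Kiran controls Corven.
Kiran holds 92% of Northlake, so Kiran controls Northlake.
Northlake and Kiran together hold 29% + 10% = 39% of Marlow, so Kiran controls Marlow.
No other company's threshold is met.
Kiran controls 3 companies.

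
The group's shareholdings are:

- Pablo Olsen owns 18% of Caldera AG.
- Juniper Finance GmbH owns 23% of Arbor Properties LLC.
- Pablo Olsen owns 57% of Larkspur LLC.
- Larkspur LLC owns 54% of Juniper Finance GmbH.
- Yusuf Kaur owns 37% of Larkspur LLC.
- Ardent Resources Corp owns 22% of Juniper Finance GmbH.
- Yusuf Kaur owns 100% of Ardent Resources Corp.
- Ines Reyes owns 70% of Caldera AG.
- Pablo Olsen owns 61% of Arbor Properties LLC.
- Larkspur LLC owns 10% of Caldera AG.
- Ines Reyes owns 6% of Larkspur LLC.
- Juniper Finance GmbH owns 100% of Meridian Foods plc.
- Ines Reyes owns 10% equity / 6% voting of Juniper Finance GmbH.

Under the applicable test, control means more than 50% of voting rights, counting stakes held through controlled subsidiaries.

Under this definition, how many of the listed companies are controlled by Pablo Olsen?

Pablo holds 57% of Larkspur, so Pablo controls Larkspur.
Larkspur holds 54% of Juniper, so Pablo controls Juniper.
Pablo and Juniper together hold 61% + 23% = 84% of Arbor, so Pablo controls Arbor.
Juniper holds 100% of Meridian, so Pablo controls Meridian.
No other company's threshold is met.
Pablo controls 4 companies.

4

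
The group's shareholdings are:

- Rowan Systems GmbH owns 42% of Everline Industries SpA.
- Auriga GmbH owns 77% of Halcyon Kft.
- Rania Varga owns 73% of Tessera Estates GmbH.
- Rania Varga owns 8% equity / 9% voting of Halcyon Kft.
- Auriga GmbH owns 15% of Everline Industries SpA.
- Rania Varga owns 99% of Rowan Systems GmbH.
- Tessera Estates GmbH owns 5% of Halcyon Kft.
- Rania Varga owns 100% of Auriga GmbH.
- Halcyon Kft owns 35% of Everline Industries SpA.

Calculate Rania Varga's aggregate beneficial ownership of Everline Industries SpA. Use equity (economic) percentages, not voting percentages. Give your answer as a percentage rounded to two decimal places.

87.61%

Rania reaches Everline along 5 paths.
Via Rowan: 99% × 42% = 41.58%.
Via Auriga → Halcyon: 100% × 77% × 35% = 26.95%.
Via Halcyon: 8% × 35% = 2.8%.
Via Tessera → Halcyon: 73% × 5% × 35% = 1.2775%.
Via Auriga: 100% × 15% = 15%.
Total: 41.58% + 26.95% + 2.8% + 1.2775% + 15% = 87.6075%.
Rounded: 87.61%.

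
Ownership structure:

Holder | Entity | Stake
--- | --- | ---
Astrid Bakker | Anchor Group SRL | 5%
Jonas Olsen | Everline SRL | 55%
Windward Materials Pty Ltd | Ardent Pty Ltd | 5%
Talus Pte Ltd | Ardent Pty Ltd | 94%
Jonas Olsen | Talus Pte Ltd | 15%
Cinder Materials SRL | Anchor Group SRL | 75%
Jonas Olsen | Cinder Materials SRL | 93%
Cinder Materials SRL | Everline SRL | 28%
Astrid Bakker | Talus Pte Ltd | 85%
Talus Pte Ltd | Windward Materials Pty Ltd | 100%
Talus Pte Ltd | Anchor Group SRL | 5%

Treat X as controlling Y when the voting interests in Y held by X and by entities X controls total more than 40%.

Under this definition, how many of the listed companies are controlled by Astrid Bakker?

3

Astrid holds 85% of Talus, so Astrid controls Talus.
Talus holds 100% of Windward, so Astrid controls Windward.
Talus and Windward together hold 94% + 5% = 99% of Ardent, so Astrid controls Ardent.
No other company's threshold is met.
Astrid controls 3 companies.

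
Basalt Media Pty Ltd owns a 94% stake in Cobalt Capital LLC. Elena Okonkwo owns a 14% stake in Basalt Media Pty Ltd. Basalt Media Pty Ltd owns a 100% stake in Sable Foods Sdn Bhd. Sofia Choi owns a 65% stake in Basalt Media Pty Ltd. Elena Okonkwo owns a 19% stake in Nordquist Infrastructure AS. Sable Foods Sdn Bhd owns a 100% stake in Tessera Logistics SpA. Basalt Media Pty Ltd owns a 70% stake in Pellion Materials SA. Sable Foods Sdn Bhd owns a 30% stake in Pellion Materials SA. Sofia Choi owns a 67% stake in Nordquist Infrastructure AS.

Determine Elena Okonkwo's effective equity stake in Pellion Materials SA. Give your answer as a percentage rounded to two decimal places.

14.00%

Elena reaches Pellion along 2 paths.
Via Basalt → Sable: 14% × 100% × 30% = 4.2%.
Via Basalt: 14% × 70% = 9.8%.
Total: 4.2% + 9.8% = 14%.
Rounded: 14.00%.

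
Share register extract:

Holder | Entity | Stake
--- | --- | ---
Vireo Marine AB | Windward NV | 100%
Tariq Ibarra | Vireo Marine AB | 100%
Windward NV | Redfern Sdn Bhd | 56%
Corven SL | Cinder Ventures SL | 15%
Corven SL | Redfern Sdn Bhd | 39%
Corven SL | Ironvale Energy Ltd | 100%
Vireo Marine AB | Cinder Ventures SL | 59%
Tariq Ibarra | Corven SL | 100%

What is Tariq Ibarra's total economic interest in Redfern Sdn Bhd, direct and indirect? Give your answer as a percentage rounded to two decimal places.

Tariq reaches Redfern along 2 paths.
Via Corven: 100% × 39% = 39%.
Via Vireo → Windward: 100% × 100% × 56% = 56%.
Total: 39% + 56% = 95%.
Rounded: 95.00%.

95.00%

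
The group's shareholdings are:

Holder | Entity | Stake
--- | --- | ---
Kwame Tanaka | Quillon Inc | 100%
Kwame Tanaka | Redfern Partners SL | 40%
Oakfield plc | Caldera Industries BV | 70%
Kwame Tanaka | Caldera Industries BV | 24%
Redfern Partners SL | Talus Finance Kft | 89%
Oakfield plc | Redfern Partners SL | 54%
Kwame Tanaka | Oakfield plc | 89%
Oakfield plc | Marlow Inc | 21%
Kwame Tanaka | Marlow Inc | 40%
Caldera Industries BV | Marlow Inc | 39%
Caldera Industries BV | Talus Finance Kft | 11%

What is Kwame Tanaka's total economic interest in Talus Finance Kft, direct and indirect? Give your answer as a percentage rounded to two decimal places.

Kwame reaches Talus along 4 paths.
Via Caldera: 24% × 11% = 2.64%.
Via Oakfield → Caldera: 89% × 70% × 11% = 6.853%.
Via Oakfield → Redfern: 89% × 54% × 89% = 42.7734%.
Via Redfern: 40% × 89% = 35.6%.
Total: 2.64% + 6.853% + 42.7734% + 35.6% = 87.8664%.
Rounded: 87.87%.

87.87%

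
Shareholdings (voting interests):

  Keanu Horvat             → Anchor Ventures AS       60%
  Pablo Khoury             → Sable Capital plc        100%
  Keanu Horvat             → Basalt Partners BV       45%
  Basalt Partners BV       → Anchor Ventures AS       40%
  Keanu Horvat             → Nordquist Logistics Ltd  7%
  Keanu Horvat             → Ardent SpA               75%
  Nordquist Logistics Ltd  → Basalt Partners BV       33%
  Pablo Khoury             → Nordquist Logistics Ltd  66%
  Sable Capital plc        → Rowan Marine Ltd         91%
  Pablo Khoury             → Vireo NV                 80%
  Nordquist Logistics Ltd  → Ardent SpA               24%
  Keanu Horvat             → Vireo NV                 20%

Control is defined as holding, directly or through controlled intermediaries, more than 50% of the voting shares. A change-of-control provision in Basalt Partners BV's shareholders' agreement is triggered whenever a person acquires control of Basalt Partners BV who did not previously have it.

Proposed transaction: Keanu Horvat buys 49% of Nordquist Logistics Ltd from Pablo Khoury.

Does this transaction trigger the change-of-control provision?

The purchase adds only to Keanu's holdings (Pablo's stake shrinks), so Keanu is the only person who could newly come to control Basalt.
Keanu holds 75% of Ardent, so Keanu controls Ardent.
Keanu holds 60% of Anchor, so Keanu controls Anchor.
In Basalt, Keanu's side holds only 45%, not > 50%.
So before the transaction, Keanu does not control Basalt.
After the purchase, Keanu's direct stake in Nordquist rises to 7% + 49% = 56%, and Pablo's stake falls to 17%.
Keanu holds 56% of Nordquist, so Keanu controls Nordquist.
Nordquist and Keanu together hold 33% + 45% = 78% of Basalt, so Keanu controls Basalt.
Keanu did not control Basalt before and does after, so the clause is triggered.

Yes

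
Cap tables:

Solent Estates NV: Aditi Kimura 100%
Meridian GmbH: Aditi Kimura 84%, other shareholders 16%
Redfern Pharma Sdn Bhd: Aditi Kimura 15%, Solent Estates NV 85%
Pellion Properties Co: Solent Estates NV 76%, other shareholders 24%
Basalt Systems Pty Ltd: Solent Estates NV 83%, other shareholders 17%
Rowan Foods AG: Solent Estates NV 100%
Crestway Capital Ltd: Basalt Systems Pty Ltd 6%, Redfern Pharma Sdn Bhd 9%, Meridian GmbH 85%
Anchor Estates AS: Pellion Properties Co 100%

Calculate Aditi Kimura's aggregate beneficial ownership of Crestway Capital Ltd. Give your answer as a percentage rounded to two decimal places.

85.38%

Aditi reaches Crestway along 4 paths.
Via Solent → Basalt: 100% × 83% × 6% = 4.98%.
Via Redfern: 15% × 9% = 1.35%.
Via Solent → Redfern: 100% × 85% × 9% = 7.65%.
Via Meridian: 84% × 85% = 71.4%.
Total: 4.98% + 1.35% + 7.65% + 71.4% = 85.38%.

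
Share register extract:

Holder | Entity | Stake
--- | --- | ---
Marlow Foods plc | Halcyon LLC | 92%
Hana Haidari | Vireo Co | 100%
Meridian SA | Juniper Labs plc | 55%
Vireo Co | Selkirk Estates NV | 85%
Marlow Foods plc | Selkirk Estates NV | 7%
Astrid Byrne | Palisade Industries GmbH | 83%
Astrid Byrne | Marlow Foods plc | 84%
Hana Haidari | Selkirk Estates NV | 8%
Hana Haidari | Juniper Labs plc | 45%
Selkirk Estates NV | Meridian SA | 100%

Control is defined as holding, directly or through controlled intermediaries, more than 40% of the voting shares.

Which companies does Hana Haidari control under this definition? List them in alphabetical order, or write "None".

Hana holds 100% of Vireo, so Hana controls Vireo.
Hana and Vireo together hold 8% + 85% = 93% of Selkirk, so Hana controls Selkirk.
Selkirk holds 100% of Meridian, so Hana controls Meridian.
Meridian and Hana together hold 55% + 45% = 100% of Juniper, so Hana controls Juniper.
No other company's threshold is met.

Juniper Labs plc, Meridian SA, Selkirk Estates NV, Vireo Co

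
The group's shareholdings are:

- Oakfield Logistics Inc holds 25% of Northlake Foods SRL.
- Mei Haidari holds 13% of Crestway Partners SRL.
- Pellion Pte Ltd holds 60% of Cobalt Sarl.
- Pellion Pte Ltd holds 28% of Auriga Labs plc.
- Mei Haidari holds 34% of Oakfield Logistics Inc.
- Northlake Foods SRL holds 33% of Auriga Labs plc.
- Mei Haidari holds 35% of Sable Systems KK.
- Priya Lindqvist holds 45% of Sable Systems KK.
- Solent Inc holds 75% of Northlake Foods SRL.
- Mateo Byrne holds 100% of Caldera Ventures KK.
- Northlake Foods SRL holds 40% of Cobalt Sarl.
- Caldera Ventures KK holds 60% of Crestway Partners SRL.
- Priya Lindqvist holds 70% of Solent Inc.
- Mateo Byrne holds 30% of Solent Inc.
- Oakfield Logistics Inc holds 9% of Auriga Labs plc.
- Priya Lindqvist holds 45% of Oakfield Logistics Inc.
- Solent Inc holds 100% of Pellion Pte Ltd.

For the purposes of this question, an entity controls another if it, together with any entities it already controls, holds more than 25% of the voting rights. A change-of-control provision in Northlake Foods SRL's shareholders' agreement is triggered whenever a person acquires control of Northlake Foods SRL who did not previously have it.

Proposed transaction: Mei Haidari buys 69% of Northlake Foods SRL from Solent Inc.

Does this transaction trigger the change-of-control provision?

Yes

The purchase adds only to Mei's holdings (Solent's stake shrinks), so Mei is the only person who could newly come to control Northlake.
Mei holds 35% of Sable, so Mei controls Sable.
Mei holds 34% of Oakfield, so Mei controls Oakfield.
In Northlake, Mei's side holds only 25%, not > 25%.
So before the transaction, Mei does not control Northlake.
After the purchase, Mei holds 69% of Northlake directly, and Solent's stake falls to 6%.
Oakfield and Mei together hold 25% + 69% = 94% of Northlake, so Mei controls Northlake.
Mei did not control Northlake before and does after, so the clause is triggered.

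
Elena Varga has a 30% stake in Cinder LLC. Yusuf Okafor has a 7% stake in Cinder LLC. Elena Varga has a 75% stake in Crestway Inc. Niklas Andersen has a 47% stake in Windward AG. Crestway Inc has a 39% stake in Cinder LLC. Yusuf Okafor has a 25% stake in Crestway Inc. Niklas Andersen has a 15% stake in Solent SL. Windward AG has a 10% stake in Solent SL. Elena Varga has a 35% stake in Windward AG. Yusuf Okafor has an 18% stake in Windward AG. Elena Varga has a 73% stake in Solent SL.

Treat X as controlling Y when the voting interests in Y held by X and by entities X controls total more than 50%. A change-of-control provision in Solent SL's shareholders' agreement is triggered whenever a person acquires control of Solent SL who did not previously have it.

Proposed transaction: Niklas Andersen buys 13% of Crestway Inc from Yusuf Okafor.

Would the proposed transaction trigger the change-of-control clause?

The purchase adds only to Niklas's holdings (Yusuf's stake shrinks), so Niklas is the only person who could newly come to control Solent.
Niklas's largest direct stake is 47% in Windward, which does not meet the threshold, so Niklas controls no company.
In Solent, Niklas's side holds only 15%, not > 50%.
So before the transaction, Niklas does not control Solent.
After the purchase, Niklas holds 13% of Crestway directly, and Yusuf's stake falls to 12%.
Niklas's side now holds 13% of Crestway, not > 50%, so Niklas still does not control Crestway.
After the transaction, Niklas's side holds 15% of Solent, not > 50%, so Niklas still does not control Solent.
No new person acquires control, so the clause is not triggered.

No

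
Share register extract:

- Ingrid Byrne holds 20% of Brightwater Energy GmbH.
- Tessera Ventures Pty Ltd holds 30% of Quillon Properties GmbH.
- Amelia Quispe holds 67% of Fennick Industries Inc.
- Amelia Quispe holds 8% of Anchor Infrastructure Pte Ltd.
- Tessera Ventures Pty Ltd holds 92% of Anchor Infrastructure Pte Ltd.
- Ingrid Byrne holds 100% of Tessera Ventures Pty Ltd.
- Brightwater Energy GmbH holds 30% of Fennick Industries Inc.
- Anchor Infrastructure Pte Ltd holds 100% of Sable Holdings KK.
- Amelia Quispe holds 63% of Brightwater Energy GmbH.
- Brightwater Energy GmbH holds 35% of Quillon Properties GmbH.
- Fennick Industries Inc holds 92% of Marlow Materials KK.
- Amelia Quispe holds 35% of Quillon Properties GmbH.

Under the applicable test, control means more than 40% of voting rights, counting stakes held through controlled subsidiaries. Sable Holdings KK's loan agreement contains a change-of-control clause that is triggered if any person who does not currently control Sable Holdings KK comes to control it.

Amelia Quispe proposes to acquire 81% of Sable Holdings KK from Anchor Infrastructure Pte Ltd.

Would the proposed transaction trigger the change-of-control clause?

Yes

The purchase adds only to Amelia's holdings (Anchor's stake shrinks), so Amelia is the only person who could newly come to control Sable.
Amelia holds 63% of Brightwater, so Amelia controls Brightwater.
Amelia and Brightwater together hold 35% + 35% = 70% of Quillon, so Amelia controls Quillon.
Brightwater and Amelia together hold 30% + 67% = 97% of Fennick, so Amelia controls Fennick.
Fennick holds 92% of Marlow, so Amelia controls Marlow.
Neither Amelia nor any entity Amelia controls holds any voting interest in Sable.
So before the transaction, Amelia does not control Sable.
After the purchase, Amelia holds 81% of Sable directly, and Anchor's stake falls to 19%.
Amelia holds 81% of Sable, so Amelia controls Sable.
Amelia did not control Sable before and does after, so the clause is triggered.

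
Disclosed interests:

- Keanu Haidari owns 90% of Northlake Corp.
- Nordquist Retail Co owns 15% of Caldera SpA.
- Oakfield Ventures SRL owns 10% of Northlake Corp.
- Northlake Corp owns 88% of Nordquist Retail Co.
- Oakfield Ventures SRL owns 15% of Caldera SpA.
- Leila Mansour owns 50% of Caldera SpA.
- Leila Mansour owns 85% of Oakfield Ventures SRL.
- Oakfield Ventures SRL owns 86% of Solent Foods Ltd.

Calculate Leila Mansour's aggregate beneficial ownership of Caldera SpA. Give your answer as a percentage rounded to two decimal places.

63.87%

Leila reaches Caldera along 3 paths.
Via Oakfield → Northlake → Nordquist: 85% × 10% × 88% × 15% = 1.122%.
Direct stake: 50% = 50%.
Via Oakfield: 85% × 15% = 12.75%.
Total: 1.122% + 50% + 12.75% = 63.872%.
Rounded: 63.87%.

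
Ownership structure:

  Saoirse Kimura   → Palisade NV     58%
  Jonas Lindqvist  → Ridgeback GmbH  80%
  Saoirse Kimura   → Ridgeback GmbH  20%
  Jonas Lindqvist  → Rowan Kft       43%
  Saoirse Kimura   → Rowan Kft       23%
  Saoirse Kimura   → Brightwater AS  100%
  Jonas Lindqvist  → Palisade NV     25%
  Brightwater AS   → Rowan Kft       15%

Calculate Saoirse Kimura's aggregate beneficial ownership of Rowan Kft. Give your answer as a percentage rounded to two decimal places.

38.00%

Saoirse reaches Rowan along 2 paths.
Direct stake: 23% = 23%.
Via Brightwater: 100% × 15% = 15%.
Total: 23% + 15% = 38%.
Rounded: 38.00%.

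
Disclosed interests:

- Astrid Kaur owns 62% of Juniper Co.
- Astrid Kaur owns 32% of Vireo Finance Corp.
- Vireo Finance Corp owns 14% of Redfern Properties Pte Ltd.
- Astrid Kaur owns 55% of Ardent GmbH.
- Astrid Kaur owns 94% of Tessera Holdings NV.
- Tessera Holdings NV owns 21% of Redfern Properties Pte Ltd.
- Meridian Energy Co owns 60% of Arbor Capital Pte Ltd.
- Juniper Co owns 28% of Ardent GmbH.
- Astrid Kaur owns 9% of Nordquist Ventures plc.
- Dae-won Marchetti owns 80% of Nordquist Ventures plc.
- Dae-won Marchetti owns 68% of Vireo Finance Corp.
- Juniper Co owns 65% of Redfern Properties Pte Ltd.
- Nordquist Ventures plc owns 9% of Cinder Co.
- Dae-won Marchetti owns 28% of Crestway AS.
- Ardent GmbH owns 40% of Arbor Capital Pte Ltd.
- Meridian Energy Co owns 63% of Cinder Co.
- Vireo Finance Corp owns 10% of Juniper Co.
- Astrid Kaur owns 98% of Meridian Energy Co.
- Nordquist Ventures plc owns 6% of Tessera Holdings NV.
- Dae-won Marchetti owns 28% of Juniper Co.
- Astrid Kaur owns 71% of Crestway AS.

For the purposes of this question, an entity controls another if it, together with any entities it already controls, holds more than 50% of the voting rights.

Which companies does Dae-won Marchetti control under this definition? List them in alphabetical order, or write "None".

Dae-won holds 68% of Vireo, so Dae-won controls Vireo.
Dae-won holds 80% of Nordquist, so Dae-won controls Nordquist.
No other company's threshold is met.

Nordquist Ventures plc, Vireo Finance Corp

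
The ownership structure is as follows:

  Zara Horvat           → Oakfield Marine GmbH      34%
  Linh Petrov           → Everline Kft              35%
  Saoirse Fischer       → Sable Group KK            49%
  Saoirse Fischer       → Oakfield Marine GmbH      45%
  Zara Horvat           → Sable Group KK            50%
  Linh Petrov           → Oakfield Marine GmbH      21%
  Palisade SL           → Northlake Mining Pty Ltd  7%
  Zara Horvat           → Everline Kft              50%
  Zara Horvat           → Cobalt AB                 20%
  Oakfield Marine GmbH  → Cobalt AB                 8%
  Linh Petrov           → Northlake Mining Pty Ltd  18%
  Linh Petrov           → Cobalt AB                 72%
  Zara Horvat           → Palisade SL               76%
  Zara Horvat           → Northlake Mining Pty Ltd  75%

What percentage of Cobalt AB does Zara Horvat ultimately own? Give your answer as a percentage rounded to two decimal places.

Zara reaches Cobalt along 2 paths.
Direct stake: 20% = 20%.
Via Oakfield: 34% × 8% = 2.72%.
Total: 20% + 2.72% = 22.72%.

22.72%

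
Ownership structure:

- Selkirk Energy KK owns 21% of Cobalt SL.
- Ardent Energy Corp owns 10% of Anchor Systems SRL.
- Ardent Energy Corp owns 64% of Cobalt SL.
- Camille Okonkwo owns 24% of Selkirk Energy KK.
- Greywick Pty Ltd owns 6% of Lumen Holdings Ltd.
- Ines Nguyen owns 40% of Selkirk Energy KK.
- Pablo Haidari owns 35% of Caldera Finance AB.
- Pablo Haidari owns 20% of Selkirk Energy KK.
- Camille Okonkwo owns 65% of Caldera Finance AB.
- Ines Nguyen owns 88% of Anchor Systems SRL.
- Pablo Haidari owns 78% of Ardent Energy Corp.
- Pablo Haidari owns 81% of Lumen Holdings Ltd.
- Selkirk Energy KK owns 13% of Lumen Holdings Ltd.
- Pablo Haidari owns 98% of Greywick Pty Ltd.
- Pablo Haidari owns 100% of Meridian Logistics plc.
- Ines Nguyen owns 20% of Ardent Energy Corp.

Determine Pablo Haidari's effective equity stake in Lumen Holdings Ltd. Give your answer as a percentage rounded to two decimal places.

Pablo reaches Lumen along 3 paths.
Via Greywick: 98% × 6% = 5.88%.
Via Selkirk: 20% × 13% = 2.6%.
Direct stake: 81% = 81%.
Total: 5.88% + 2.6% + 81% = 89.48%.

89.48%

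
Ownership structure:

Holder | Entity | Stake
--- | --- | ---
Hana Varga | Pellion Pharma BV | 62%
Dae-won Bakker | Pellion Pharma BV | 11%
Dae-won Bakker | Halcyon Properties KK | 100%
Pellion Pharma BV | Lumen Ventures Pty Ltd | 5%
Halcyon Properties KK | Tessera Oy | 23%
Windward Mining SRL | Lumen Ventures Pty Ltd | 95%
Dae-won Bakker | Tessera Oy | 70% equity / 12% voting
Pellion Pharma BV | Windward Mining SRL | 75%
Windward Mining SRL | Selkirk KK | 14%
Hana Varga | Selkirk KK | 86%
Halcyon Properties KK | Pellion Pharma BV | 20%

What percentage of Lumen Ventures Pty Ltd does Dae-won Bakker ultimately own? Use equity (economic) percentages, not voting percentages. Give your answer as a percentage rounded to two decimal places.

23.64%

Dae-won reaches Lumen along 4 paths.
Via Halcyon → Pellion → Windward: 100% × 20% × 75% × 95% = 14.25%.
Via Pellion → Windward: 11% × 75% × 95% = 7.8375%.
Via Halcyon → Pellion: 100% × 20% × 5% = 1%.
Via Pellion: 11% × 5% = 0.55%.
Total: 14.25% + 7.8375% + 1% + 0.55% = 23.6375%.
Rounded: 23.64%.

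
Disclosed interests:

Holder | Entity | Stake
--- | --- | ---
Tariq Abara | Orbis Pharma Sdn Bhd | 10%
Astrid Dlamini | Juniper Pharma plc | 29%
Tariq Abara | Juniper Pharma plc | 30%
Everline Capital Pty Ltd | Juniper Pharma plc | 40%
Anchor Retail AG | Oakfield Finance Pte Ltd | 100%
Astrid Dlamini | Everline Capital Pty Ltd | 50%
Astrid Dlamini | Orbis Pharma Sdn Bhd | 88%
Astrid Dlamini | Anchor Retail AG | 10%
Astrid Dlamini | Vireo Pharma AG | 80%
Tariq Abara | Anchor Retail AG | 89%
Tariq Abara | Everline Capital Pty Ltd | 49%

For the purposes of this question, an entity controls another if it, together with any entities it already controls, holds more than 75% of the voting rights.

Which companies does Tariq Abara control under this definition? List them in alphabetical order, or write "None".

Tariq holds 89% of Anchor, so Tariq controls Anchor.
Anchor holds 100% of Oakfield, so Tariq controls Oakfield.
No other company's threshold is met.

Anchor Retail AG, Oakfield Finance Pte Ltd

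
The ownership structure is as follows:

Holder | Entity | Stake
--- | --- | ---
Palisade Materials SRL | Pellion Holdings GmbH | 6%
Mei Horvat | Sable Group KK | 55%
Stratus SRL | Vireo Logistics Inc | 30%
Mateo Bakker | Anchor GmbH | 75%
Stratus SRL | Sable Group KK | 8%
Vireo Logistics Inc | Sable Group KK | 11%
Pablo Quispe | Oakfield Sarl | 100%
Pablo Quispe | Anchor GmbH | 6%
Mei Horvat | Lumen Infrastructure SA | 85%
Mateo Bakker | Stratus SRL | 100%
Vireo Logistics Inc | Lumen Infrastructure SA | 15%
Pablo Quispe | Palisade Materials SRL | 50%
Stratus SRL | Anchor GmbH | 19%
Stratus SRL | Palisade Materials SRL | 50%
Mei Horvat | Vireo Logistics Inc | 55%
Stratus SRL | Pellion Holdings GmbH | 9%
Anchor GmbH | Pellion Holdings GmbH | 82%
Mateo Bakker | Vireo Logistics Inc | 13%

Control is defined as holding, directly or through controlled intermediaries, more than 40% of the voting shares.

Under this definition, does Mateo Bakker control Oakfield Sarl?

Mateo holds 100% of Stratus, so Mateo controls Stratus.
Stratus holds 50% of Palisade, so Mateo controls Palisade.
Stratus and Mateo together hold 19% + 75% = 94% of Anchor, so Mateo controls Anchor.
Stratus and Mateo together hold 30% + 13% = 43% of Vireo, so Mateo controls Vireo.
Palisade and Anchor and Stratus together hold 6% + 82% + 9% = 97% of Pellion, so Mateo controls Pellion.
Neither Mateo nor any entity Mateo controls holds any voting interest in Oakfield.
So Mateo does not control Oakfield.

No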